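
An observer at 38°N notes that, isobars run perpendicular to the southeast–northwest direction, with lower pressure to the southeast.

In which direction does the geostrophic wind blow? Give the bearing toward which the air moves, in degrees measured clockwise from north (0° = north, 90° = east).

225°

The pressure-gradient force points toward the southeast (bearing 135°).
Geostrophic balance: in the Northern Hemisphere the Coriolis force deflects motion to the right, so the geostrophic wind blows 90° to the right of the pressure-gradient force (low pressure on the left).
Rotating 135° by 90° clockwise gives 225° — the wind blows toward the southwest.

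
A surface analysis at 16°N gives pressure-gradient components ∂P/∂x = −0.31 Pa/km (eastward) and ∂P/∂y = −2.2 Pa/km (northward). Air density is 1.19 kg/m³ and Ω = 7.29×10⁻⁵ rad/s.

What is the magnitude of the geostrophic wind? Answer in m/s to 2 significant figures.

Coriolis parameter at 16°N:
f = 2Ω sin φ = 2 × 7.29×10⁻⁵ × sin 16° = 4.02×10⁻⁵ s⁻¹
Component geostrophic relations (x east, y north):
u_g = −(1/(fρ)) ∂P/∂y,  v_g = (1/(fρ)) ∂P/∂x
u_g = −(−2.2×10⁻³)/(4.02×10⁻⁵ × 1.19) = 46.0 m/s;  v_g = (−0.31×10⁻³)/(4.02×10⁻⁵ × 1.19) = −6.48 m/s
|V_g| = √(u_g² + v_g²) = 46.5 m/s

46 m/s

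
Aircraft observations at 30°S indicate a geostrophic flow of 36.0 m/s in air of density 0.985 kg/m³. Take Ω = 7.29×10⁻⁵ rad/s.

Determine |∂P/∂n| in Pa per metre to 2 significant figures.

2.6×10⁻³ Pa/m

Coriolis parameter at 30°S:
f = 2Ω sin φ = 2 × 7.29×10⁻⁵ × sin 30° = 7.29×10⁻⁵ s⁻¹
Geostrophic balance rearranged: |∂P/∂n| = f ρ V_g
|∂P/∂n| = 7.29×10⁻⁵ × 0.985 × 36.0 = 2.59×10⁻³ Pa/m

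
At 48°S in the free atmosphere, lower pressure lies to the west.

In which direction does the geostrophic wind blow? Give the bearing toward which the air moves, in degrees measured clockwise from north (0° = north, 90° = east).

180°

The pressure-gradient force points toward the west (bearing 270°).
Geostrophic balance: in the Southern Hemisphere the Coriolis force deflects motion to the left, so the geostrophic wind blows 90° to the left of the pressure-gradient force (low pressure on the right).
Rotating 270° by 90° counterclockwise gives 180° — the wind blows toward the south.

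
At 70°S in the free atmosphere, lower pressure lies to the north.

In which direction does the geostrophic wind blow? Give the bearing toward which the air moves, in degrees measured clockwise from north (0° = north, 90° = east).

The pressure-gradient force points toward the north (bearing 000°).
Geostrophic balance: in the Southern Hemisphere the Coriolis force deflects motion to the left, so the geostrophic wind blows 90° to the left of the pressure-gradient force (low pressure on the right).
Rotating 000° by 90° counterclockwise gives 270° — the wind blows toward the west.

270°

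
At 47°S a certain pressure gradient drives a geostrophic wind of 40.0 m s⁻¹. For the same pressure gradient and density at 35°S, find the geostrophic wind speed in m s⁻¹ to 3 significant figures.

With the same pressure gradient and density, V_g ∝ 1/f ∝ 1/sin φ.
V₂ = V₁ · sin φ₁ / sin φ₂ = 40.0 × sin 47° / sin 35°
V₂ = 40.0 × 0.7314/0.5736 = 51.0 m s⁻¹

51.0 m s⁻¹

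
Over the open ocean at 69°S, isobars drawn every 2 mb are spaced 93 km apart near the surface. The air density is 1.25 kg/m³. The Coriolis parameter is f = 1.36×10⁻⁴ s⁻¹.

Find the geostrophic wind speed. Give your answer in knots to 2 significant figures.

Pressure gradient: |∂P/∂n| = 200 Pa / 93000 m = 2.15×10⁻³ Pa/m
Geostrophic balance (pressure-gradient force = Coriolis force):
V_g = (1/(fρ)) |∂P/∂n| = 2.15×10⁻³ / (1.36×10⁻⁴ × 1.25) = 12.7 m/s
Converting: 12.7 m/s × 1.944 = 25 knots

25 knots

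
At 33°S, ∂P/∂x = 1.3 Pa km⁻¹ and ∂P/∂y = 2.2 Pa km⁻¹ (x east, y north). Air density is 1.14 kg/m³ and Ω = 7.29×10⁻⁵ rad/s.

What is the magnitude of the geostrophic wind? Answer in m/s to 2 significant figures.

28 m/s

Coriolis parameter at 33°S:
f = 2Ω sin φ = 2 × 7.29×10⁻⁵ × sin 33° = 7.94×10⁻⁵ s⁻¹
In the Southern Hemisphere f is negative: f = −7.94×10⁻⁵ s⁻¹.
Component geostrophic relations (x east, y north):
u_g = −(1/(fρ)) ∂P/∂y,  v_g = (1/(fρ)) ∂P/∂x
u_g = −(2.2×10⁻³)/(−7.94×10⁻⁵ × 1.14) = 24.3 m/s;  v_g = (1.3×10⁻³)/(−7.94×10⁻⁵ × 1.14) = −14.4 m/s
|V_g| = √(u_g² + v_g²) = 28.2 m/s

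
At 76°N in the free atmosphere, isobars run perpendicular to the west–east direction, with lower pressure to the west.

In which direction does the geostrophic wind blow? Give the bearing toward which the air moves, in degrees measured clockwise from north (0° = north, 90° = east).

000°

The pressure-gradient force points toward the west (bearing 270°).
Geostrophic balance: in the Northern Hemisphere the Coriolis force deflects motion to the right, so the geostrophic wind blows 90° to the right of the pressure-gradient force (low pressure on the left).
Rotating 270° by 90° clockwise gives 000° — the wind blows toward the north.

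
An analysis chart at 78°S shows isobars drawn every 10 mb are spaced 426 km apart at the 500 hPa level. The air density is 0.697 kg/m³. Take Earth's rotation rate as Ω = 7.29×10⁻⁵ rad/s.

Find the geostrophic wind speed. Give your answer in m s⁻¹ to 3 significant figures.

23.6 m s⁻¹

Coriolis parameter at 78°S:
f = 2Ω sin φ = 2 × 7.29×10⁻⁵ × sin 78° = 1.43×10⁻⁴ s⁻¹
Pressure gradient: |∂P/∂n| = 1000 Pa / 426000 m = 2.35×10⁻³ Pa/m
Geostrophic balance (pressure-gradient force = Coriolis force):
V_g = (1/(fρ)) |∂P/∂n| = 2.35×10⁻³ / (1.43×10⁻⁴ × 0.697) = 23.6 m/s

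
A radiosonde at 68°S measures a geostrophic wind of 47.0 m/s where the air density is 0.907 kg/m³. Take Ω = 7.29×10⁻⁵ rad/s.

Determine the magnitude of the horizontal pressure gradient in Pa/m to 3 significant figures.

Coriolis parameter at 68°S:
f = 2Ω sin φ = 2 × 7.29×10⁻⁵ × sin 68° = 1.35×10⁻⁴ s⁻¹
Geostrophic balance rearranged: |∂P/∂n| = f ρ V_g
|∂P/∂n| = 1.35×10⁻⁴ × 0.907 × 47.0 = 5.76×10⁻³ Pa/m

5.76×10⁻³ Pa/m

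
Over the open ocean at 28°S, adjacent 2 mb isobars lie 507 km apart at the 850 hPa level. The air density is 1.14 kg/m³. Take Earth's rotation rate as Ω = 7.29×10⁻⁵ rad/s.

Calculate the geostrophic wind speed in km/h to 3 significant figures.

Coriolis parameter at 28°S:
f = 2Ω sin φ = 2 × 7.29×10⁻⁵ × sin 28° = 6.84×10⁻⁵ s⁻¹
Pressure gradient: |∂P/∂n| = 200 Pa / 507000 m = 3.94×10⁻⁴ Pa/m
Geostrophic balance (pressure-gradient force = Coriolis force):
V_g = (1/(fρ)) |∂P/∂n| = 3.94×10⁻⁴ / (6.84×10⁻⁵ × 1.14) = 5.06 m/s
Converting: 5.06 m/s × 3.6 = 18.2 km/h

18.2 km/h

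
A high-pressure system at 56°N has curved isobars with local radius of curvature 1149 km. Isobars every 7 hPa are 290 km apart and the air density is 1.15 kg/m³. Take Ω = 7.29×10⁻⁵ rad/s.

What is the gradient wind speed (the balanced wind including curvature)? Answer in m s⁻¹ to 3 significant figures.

Coriolis parameter at 56°N:
f = 2Ω sin φ = 2 × 7.29×10⁻⁵ × sin 56° = 1.21×10⁻⁴ s⁻¹
Pressure gradient: |∂P/∂n| = 700 Pa / 290000 m = 2.41×10⁻³ Pa/m
Geostrophic speed: V_g = |∂P/∂n|/(fρ) = 2.41×10⁻³/(1.21×10⁻⁴ × 1.15) = 17.4 m/s
Around a high, pressure-gradient force acts outward with centrifugal, so Coriolis balances both:
fV = (1/ρ)|∂P/∂n| + V²/R  →  V² − fR·V + fR·V_g = 0
With fR = 1.21×10⁻⁴ × 1149×10³ m = 139 m/s:
V = [fR − √((fR)² − 4 fR V_g)]/2 = [139 − √(139² − 4×139×17.4)]/2 = 20.3 m/s
Supergeostrophic (V > V_g = 17.4 m/s), as expected around a high.

20.3 m s⁻¹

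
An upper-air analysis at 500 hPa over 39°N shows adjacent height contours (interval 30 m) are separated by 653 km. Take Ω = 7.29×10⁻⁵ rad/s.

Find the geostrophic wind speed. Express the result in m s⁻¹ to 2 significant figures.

Coriolis parameter at 39°N:
f = 2Ω sin φ = 2 × 7.29×10⁻⁵ × sin 39° = 9.18×10⁻⁵ s⁻¹
Height gradient: |∂Z/∂n| = 30 m / 653000 m = 4.59×10⁻⁵
On a pressure surface, geostrophic balance gives V_g = (g/f)|∂Z/∂n|:
V_g = 9.81 × 4.59×10⁻⁵ / 9.18×10⁻⁵ = 4.91 m/s

4.9 m s⁻¹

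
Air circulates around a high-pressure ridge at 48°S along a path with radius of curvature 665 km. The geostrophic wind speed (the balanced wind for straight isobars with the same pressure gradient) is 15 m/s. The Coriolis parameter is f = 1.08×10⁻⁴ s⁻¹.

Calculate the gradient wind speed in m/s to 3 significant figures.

21.3 m/s

Around a high, pressure-gradient force acts outward with centrifugal, so Coriolis balances both:
fV = (1/ρ)|∂P/∂n| + V²/R  →  V² − fR·V + fR·V_g = 0
With fR = 1.08×10⁻⁴ × 665×10³ m = 71.8 m/s:
V = [fR − √((fR)² − 4 fR V_g)]/2 = [71.8 − √(71.8² − 4×71.8×15)]/2 = 21.3 m/s
Supergeostrophic (V > V_g = 15 m/s), as expected around a high.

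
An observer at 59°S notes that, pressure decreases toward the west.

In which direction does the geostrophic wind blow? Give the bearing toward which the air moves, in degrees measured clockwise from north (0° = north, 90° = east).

The pressure-gradient force points toward the west (bearing 270°).
Geostrophic balance: in the Southern Hemisphere the Coriolis force deflects motion to the left, so the geostrophic wind blows 90° to the left of the pressure-gradient force (low pressure on the right).
Rotating 270° by 90° counterclockwise gives 180° — the wind blows toward the south.

180°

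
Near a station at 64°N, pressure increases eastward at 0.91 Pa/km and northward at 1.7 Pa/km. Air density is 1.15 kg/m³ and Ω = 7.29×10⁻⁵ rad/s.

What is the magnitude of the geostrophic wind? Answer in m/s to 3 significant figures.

Coriolis parameter at 64°N:
f = 2Ω sin φ = 2 × 7.29×10⁻⁵ × sin 64° = 1.31×10⁻⁴ s⁻¹
Component geostrophic relations (x east, y north):
u_g = −(1/(fρ)) ∂P/∂y,  v_g = (1/(fρ)) ∂P/∂x
u_g = −(1.7×10⁻³)/(1.31×10⁻⁴ × 1.15) = −11.3 m/s;  v_g = (0.91×10⁻³)/(1.31×10⁻⁴ × 1.15) = 6.04 m/s
|V_g| = √(u_g² + v_g²) = 12.8 m/s

12.8 m/s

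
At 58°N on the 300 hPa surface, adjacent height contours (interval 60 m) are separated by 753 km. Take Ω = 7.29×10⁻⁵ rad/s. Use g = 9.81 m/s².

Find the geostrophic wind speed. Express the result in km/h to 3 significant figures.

Coriolis parameter at 58°N:
f = 2Ω sin φ = 2 × 7.29×10⁻⁵ × sin 58° = 1.24×10⁻⁴ s⁻¹
Height gradient: |∂Z/∂n| = 60 m / 753000 m = 7.97×10⁻⁵
On a pressure surface, geostrophic balance gives V_g = (g/f)|∂Z/∂n|:
V_g = 9.81 × 7.97×10⁻⁵ / 1.24×10⁻⁴ = 6.32 m/s
Converting: 6.32 m/s × 3.6 = 22.8 km/h

22.8 km/h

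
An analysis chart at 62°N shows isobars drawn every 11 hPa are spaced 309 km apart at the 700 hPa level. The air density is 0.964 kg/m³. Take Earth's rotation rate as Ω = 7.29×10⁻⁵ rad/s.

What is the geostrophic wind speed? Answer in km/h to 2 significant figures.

100 km/h

Coriolis parameter at 62°N:
f = 2Ω sin φ = 2 × 7.29×10⁻⁵ × sin 62° = 1.29×10⁻⁴ s⁻¹
Pressure gradient: |∂P/∂n| = 1100 Pa / 309000 m = 3.56×10⁻³ Pa/m
Geostrophic balance (pressure-gradient force = Coriolis force):
V_g = (1/(fρ)) |∂P/∂n| = 3.56×10⁻³ / (1.29×10⁻⁴ × 0.964) = 28.7 m/s
Converting: 28.7 m/s × 3.6 = 100 km/h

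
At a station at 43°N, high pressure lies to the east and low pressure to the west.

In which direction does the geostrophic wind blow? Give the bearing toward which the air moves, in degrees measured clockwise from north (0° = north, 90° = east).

000°

The pressure-gradient force points toward the west (bearing 270°).
Geostrophic balance: in the Northern Hemisphere the Coriolis force deflects motion to the right, so the geostrophic wind blows 90° to the right of the pressure-gradient force (low pressure on the left).
Rotating 270° by 90° clockwise gives 000° — the wind blows toward the north.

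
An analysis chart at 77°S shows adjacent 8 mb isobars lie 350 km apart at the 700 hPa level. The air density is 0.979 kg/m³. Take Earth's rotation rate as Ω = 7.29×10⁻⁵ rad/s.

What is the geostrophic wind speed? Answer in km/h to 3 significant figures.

Coriolis parameter at 77°S:
f = 2Ω sin φ = 2 × 7.29×10⁻⁵ × sin 77° = 1.42×10⁻⁴ s⁻¹
Pressure gradient: |∂P/∂n| = 800 Pa / 350000 m = 2.29×10⁻³ Pa/m
Geostrophic balance (pressure-gradient force = Coriolis force):
V_g = (1/(fρ)) |∂P/∂n| = 2.29×10⁻³ / (1.42×10⁻⁴ × 0.979) = 16.4 m/s
Converting: 16.4 m/s × 3.6 = 59.2 km/h

59.2 km/h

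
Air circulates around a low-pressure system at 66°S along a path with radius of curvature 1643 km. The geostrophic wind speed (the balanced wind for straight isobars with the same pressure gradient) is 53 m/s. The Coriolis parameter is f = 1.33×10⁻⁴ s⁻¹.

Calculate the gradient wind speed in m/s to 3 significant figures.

Around a low, centrifugal force acts outward with Coriolis, so pressure-gradient force balances both:
(1/ρ)|∂P/∂n| = fV + V²/R  →  V² + fR·V − fR·V_g = 0
With fR = 1.33×10⁻⁴ × 1643×10³ m = 219 m/s:
V = [−fR + √((fR)² + 4 fR V_g)]/2 = [−219 + √(219² + 4×219×53)]/2 = 44.1 m/s
Subgeostrophic (V < V_g = 53 m/s), as expected around a low.

44.1 m/s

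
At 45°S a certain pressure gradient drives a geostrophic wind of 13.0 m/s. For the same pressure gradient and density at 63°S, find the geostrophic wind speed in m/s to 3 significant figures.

10.3 m/s

With the same pressure gradient and density, V_g ∝ 1/f ∝ 1/sin φ.
V₂ = V₁ · sin φ₁ / sin φ₂ = 13.0 × sin 45° / sin 63°
V₂ = 13.0 × 0.7071/0.8910 = 10.3 m/s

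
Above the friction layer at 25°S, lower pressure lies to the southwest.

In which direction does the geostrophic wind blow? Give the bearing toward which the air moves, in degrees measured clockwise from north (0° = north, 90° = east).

The pressure-gradient force points toward the southwest (bearing 225°).
Geostrophic balance: in the Southern Hemisphere the Coriolis force deflects motion to the left, so the geostrophic wind blows 90° to the left of the pressure-gradient force (low pressure on the right).
Rotating 225° by 90° counterclockwise gives 135° — the wind blows toward the southeast.

135°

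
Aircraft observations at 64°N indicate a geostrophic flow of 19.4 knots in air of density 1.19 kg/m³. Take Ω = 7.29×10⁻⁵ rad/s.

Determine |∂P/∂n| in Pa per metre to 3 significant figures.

Coriolis parameter at 64°N:
f = 2Ω sin φ = 2 × 7.29×10⁻⁵ × sin 64° = 1.31×10⁻⁴ s⁻¹
Wind speed in SI: 19.4 knots = 9.98 m/s
Geostrophic balance rearranged: |∂P/∂n| = f ρ V_g
|∂P/∂n| = 1.31×10⁻⁴ × 1.19 × 9.98 = 1.56×10⁻³ Pa/m

1.56×10⁻³ Pa/m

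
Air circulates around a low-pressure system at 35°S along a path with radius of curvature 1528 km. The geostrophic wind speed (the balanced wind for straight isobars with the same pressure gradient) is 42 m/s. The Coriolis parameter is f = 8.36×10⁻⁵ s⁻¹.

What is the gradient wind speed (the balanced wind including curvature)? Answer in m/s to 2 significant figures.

Around a low, centrifugal force acts outward with Coriolis, so pressure-gradient force balances both:
(1/ρ)|∂P/∂n| = fV + V²/R  →  V² + fR·V − fR·V_g = 0
With fR = 8.36×10⁻⁵ × 1528×10³ m = 128 m/s:
V = [−fR + √((fR)² + 4 fR V_g)]/2 = [−128 + √(128² + 4×128×42)]/2 = 33.3 m/s
Subgeostrophic (V < V_g = 42 m/s), as expected around a low.

33 m/s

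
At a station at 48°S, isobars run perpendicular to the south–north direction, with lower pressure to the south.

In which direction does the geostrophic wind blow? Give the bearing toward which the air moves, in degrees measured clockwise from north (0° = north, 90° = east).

090°

The pressure-gradient force points toward the south (bearing 180°).
Geostrophic balance: in the Southern Hemisphere the Coriolis force deflects motion to the left, so the geostrophic wind blows 90° to the left of the pressure-gradient force (low pressure on the right).
Rotating 180° by 90° counterclockwise gives 090° — the wind blows toward the east.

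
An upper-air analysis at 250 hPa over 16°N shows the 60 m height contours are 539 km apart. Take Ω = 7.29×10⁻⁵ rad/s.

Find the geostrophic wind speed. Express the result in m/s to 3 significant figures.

Coriolis parameter at 16°N:
f = 2Ω sin φ = 2 × 7.29×10⁻⁵ × sin 16° = 4.02×10⁻⁵ s⁻¹
Height gradient: |∂Z/∂n| = 60 m / 539000 m = 1.11×10⁻⁴
On a pressure surface, geostrophic balance gives V_g = (g/f)|∂Z/∂n|:
V_g = 9.81 × 1.11×10⁻⁴ / 4.02×10⁻⁵ = 27.2 m/s

27.2 m/s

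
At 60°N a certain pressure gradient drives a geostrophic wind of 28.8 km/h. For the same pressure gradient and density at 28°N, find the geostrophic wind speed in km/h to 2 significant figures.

With the same pressure gradient and density, V_g ∝ 1/f ∝ 1/sin φ.
V₂ = V₁ · sin φ₁ / sin φ₂ = 28.8 × sin 60° / sin 28°
V₂ = 28.8 × 0.8660/0.4695 = 53 km/h

53 km/h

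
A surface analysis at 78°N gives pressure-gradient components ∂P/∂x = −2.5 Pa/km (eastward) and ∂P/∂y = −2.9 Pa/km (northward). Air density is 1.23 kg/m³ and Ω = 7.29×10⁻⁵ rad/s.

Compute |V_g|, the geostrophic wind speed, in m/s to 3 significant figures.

Coriolis parameter at 78°N:
f = 2Ω sin φ = 2 × 7.29×10⁻⁵ × sin 78° = 1.43×10⁻⁴ s⁻¹
Component geostrophic relations (x east, y north):
u_g = −(1/(fρ)) ∂P/∂y,  v_g = (1/(fρ)) ∂P/∂x
u_g = −(−2.9×10⁻³)/(1.43×10⁻⁴ × 1.23) = 16.5 m/s;  v_g = (−2.5×10⁻³)/(1.43×10⁻⁴ × 1.23) = −14.3 m/s
|V_g| = √(u_g² + v_g²) = 21.8 m/s

21.8 m/s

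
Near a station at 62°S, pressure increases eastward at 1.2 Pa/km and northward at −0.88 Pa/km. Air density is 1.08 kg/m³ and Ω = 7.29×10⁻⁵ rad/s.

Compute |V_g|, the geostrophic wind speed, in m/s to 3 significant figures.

Coriolis parameter at 62°S:
f = 2Ω sin φ = 2 × 7.29×10⁻⁵ × sin 62° = 1.29×10⁻⁴ s⁻¹
In the Southern Hemisphere f is negative: f = −1.29×10⁻⁴ s⁻¹.
Component geostrophic relations (x east, y north):
u_g = −(1/(fρ)) ∂P/∂y,  v_g = (1/(fρ)) ∂P/∂x
u_g = −(−0.88×10⁻³)/(−1.29×10⁻⁴ × 1.08) = −6.33 m/s;  v_g = (1.2×10⁻³)/(−1.29×10⁻⁴ × 1.08) = −8.63 m/s
|V_g| = √(u_g² + v_g²) = 10.7 m/s

10.7 m/s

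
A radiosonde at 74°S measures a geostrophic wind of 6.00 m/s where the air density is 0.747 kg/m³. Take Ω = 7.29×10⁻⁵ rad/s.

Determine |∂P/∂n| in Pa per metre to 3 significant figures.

Coriolis parameter at 74°S:
f = 2Ω sin φ = 2 × 7.29×10⁻⁵ × sin 74° = 1.40×10⁻⁴ s⁻¹
Geostrophic balance rearranged: |∂P/∂n| = f ρ V_g
|∂P/∂n| = 1.40×10⁻⁴ × 0.747 × 6.00 = 6.28×10⁻⁴ Pa/m

6.28×10⁻⁴ Pa/m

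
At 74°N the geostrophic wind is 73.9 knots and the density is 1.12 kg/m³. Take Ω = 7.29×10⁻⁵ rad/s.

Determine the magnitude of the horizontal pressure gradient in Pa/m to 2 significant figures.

6.0×10⁻³ Pa/m

Coriolis parameter at 74°N:
f = 2Ω sin φ = 2 × 7.29×10⁻⁵ × sin 74° = 1.40×10⁻⁴ s⁻¹
Wind speed in SI: 73.9 knots = 38.0 m/s
Geostrophic balance rearranged: |∂P/∂n| = f ρ V_g
|∂P/∂n| = 1.40×10⁻⁴ × 1.12 × 38.0 = 5.97×10⁻³ Pa/m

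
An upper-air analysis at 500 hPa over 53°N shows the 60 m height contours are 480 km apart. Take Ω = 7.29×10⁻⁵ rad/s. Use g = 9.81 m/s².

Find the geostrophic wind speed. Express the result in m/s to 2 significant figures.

Coriolis parameter at 53°N:
f = 2Ω sin φ = 2 × 7.29×10⁻⁵ × sin 53° = 1.16×10⁻⁴ s⁻¹
Height gradient: |∂Z/∂n| = 60 m / 480000 m = 1.25×10⁻⁴
On a pressure surface, geostrophic balance gives V_g = (g/f)|∂Z/∂n|:
V_g = 9.81 × 1.25×10⁻⁴ / 1.16×10⁻⁴ = 10.5 m/s

11 m/s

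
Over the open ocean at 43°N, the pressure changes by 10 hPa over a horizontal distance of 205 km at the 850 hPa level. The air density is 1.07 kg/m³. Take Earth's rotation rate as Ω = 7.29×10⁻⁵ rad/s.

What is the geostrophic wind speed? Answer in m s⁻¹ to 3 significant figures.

Coriolis parameter at 43°N:
f = 2Ω sin φ = 2 × 7.29×10⁻⁵ × sin 43° = 9.94×10⁻⁵ s⁻¹
Pressure gradient: |∂P/∂n| = 1000 Pa / 205000 m = 4.88×10⁻³ Pa/m
Geostrophic balance (pressure-gradient force = Coriolis force):
V_g = (1/(fρ)) |∂P/∂n| = 4.88×10⁻³ / (9.94×10⁻⁵ × 1.07) = 45.8 m/s

45.8 m s⁻¹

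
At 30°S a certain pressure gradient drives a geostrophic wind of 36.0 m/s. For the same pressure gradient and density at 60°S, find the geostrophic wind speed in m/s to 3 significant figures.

With the same pressure gradient and density, V_g ∝ 1/f ∝ 1/sin φ.
V₂ = V₁ · sin φ₁ / sin φ₂ = 36.0 × sin 30° / sin 60°
V₂ = 36.0 × 0.5000/0.8660 = 20.8 m/s

20.8 m/s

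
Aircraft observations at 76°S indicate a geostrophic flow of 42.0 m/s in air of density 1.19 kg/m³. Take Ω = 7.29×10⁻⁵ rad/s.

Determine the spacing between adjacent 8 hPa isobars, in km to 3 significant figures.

113 km

Coriolis parameter at 76°S:
f = 2Ω sin φ = 2 × 7.29×10⁻⁵ × sin 76° = 1.41×10⁻⁴ s⁻¹
Geostrophic balance rearranged: |∂P/∂n| = f ρ V_g
|∂P/∂n| = 1.41×10⁻⁴ × 1.19 × 42.0 = 7.07×10⁻³ Pa/m
Isobar spacing: Δn = ΔP/|∂P/∂n| = 800 Pa / 7.07×10⁻³ Pa/m = 113144 m ≈ 113 km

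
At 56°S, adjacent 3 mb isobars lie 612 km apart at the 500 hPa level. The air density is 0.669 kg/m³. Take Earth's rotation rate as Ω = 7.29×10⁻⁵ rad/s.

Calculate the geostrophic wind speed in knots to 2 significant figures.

12 knots

Coriolis parameter at 56°S:
f = 2Ω sin φ = 2 × 7.29×10⁻⁵ × sin 56° = 1.21×10⁻⁴ s⁻¹
Pressure gradient: |∂P/∂n| = 300 Pa / 612000 m = 4.90×10⁻⁴ Pa/m
Geostrophic balance (pressure-gradient force = Coriolis force):
V_g = (1/(fρ)) |∂P/∂n| = 4.90×10⁻⁴ / (1.21×10⁻⁴ × 0.669) = 6.06 m/s
Converting: 6.06 m/s × 1.944 = 12 knots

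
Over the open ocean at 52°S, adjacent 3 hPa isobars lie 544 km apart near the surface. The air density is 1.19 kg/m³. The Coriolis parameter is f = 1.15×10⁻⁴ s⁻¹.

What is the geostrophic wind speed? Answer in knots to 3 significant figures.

7.83 knots

Pressure gradient: |∂P/∂n| = 300 Pa / 544000 m = 5.51×10⁻⁴ Pa/m
Geostrophic balance (pressure-gradient force = Coriolis force):
V_g = (1/(fρ)) |∂P/∂n| = 5.51×10⁻⁴ / (1.15×10⁻⁴ × 1.19) = 4.03 m/s
Converting: 4.03 m/s × 1.944 = 7.83 knots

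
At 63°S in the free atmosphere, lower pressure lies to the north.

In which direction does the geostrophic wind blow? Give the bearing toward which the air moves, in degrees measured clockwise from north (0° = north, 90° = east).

The pressure-gradient force points toward the north (bearing 000°).
Geostrophic balance: in the Southern Hemisphere the Coriolis force deflects motion to the left, so the geostrophic wind blows 90° to the left of the pressure-gradient force (low pressure on the right).
Rotating 000° by 90° counterclockwise gives 270° — the wind blows toward the west.

270°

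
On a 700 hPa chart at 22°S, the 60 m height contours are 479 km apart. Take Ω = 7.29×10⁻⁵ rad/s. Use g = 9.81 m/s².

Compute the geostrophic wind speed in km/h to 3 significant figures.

81.0 km/h

Coriolis parameter at 22°S:
f = 2Ω sin φ = 2 × 7.29×10⁻⁵ × sin 22° = 5.46×10⁻⁵ s⁻¹
Height gradient: |∂Z/∂n| = 60 m / 479000 m = 1.25×10⁻⁴
On a pressure surface, geostrophic balance gives V_g = (g/f)|∂Z/∂n|:
V_g = 9.81 × 1.25×10⁻⁴ / 5.46×10⁻⁵ = 22.5 m/s
Converting: 22.5 m/s × 3.6 = 81.0 km/h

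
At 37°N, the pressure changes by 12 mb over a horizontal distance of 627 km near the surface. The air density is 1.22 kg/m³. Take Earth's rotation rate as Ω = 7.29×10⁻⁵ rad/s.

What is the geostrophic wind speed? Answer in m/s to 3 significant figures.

Coriolis parameter at 37°N:
f = 2Ω sin φ = 2 × 7.29×10⁻⁵ × sin 37° = 8.77×10⁻⁵ s⁻¹
Pressure gradient: |∂P/∂n| = 1200 Pa / 627000 m = 1.91×10⁻³ Pa/m
Geostrophic balance (pressure-gradient force = Coriolis force):
V_g = (1/(fρ)) |∂P/∂n| = 1.91×10⁻³ / (8.77×10⁻⁵ × 1.22) = 17.9 m/s

17.9 m/s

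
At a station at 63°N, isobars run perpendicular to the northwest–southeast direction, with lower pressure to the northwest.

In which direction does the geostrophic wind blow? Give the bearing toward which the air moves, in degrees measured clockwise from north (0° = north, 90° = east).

The pressure-gradient force points toward the northwest (bearing 315°).
Geostrophic balance: in the Northern Hemisphere the Coriolis force deflects motion to the right, so the geostrophic wind blows 90° to the right of the pressure-gradient force (low pressure on the left).
Rotating 315° by 90° clockwise gives 045° — the wind blows toward the northeast.

045°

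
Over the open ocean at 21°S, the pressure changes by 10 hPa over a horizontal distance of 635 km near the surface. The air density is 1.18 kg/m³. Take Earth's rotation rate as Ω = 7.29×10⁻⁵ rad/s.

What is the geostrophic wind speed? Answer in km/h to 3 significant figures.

Coriolis parameter at 21°S:
f = 2Ω sin φ = 2 × 7.29×10⁻⁵ × sin 21° = 5.23×10⁻⁵ s⁻¹
Pressure gradient: |∂P/∂n| = 1000 Pa / 635000 m = 1.57×10⁻³ Pa/m
Geostrophic balance (pressure-gradient force = Coriolis force):
V_g = (1/(fρ)) |∂P/∂n| = 1.57×10⁻³ / (5.23×10⁻⁵ × 1.18) = 25.5 m/s
Converting: 25.5 m/s × 3.6 = 92.0 km/h

92.0 km/h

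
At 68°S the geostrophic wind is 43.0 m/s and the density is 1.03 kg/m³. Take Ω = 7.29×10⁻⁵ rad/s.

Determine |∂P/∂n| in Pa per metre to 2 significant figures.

Coriolis parameter at 68°S:
f = 2Ω sin φ = 2 × 7.29×10⁻⁵ × sin 68° = 1.35×10⁻⁴ s⁻¹
Geostrophic balance rearranged: |∂P/∂n| = f ρ V_g
|∂P/∂n| = 1.35×10⁻⁴ × 1.03 × 43.0 = 5.99×10⁻³ Pa/m

6.0×10⁻³ Pa/m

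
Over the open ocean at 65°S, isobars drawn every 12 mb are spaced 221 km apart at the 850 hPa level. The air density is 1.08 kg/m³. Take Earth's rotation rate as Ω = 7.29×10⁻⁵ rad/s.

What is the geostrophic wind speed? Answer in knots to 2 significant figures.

74 knots

Coriolis parameter at 65°S:
f = 2Ω sin φ = 2 × 7.29×10⁻⁵ × sin 65° = 1.32×10⁻⁴ s⁻¹
Pressure gradient: |∂P/∂n| = 1200 Pa / 221000 m = 5.43×10⁻³ Pa/m
Geostrophic balance (pressure-gradient force = Coriolis force):
V_g = (1/(fρ)) |∂P/∂n| = 5.43×10⁻³ / (1.32×10⁻⁴ × 1.08) = 38.0 m/s
Converting: 38.0 m/s × 1.944 = 74 knots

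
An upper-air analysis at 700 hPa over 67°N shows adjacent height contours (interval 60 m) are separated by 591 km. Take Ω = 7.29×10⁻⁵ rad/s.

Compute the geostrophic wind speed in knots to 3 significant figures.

Coriolis parameter at 67°N:
f = 2Ω sin φ = 2 × 7.29×10⁻⁵ × sin 67° = 1.34×10⁻⁴ s⁻¹
Height gradient: |∂Z/∂n| = 60 m / 591000 m = 1.02×10⁻⁴
On a pressure surface, geostrophic balance gives V_g = (g/f)|∂Z/∂n|:
V_g = 9.81 × 1.02×10⁻⁴ / 1.34×10⁻⁴ = 7.42 m/s
Converting: 7.42 m/s × 1.944 = 14.4 knots

14.4 knots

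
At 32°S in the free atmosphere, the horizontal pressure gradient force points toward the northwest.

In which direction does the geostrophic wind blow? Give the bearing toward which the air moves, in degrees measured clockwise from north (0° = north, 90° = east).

The pressure-gradient force points toward the northwest (bearing 315°).
Geostrophic balance: in the Southern Hemisphere the Coriolis force deflects motion to the left, so the geostrophic wind blows 90° to the left of the pressure-gradient force (low pressure on the right).
Rotating 315° by 90° counterclockwise gives 225° — the wind blows toward the southwest.

225°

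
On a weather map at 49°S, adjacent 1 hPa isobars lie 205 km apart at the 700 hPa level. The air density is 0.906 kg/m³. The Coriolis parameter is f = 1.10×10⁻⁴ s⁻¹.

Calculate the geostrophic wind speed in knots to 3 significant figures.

Pressure gradient: |∂P/∂n| = 100 Pa / 205000 m = 4.88×10⁻⁴ Pa/m
Geostrophic balance (pressure-gradient force = Coriolis force):
V_g = (1/(fρ)) |∂P/∂n| = 4.88×10⁻⁴ / (1.10×10⁻⁴ × 0.906) = 4.89 m/s
Converting: 4.89 m/s × 1.944 = 9.51 knots

9.51 knots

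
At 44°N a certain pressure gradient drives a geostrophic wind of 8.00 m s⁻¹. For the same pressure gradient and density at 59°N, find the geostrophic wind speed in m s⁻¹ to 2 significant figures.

6.5 m s⁻¹

With the same pressure gradient and density, V_g ∝ 1/f ∝ 1/sin φ.
V₂ = V₁ · sin φ₁ / sin φ₂ = 8.00 × sin 44° / sin 59°
V₂ = 8.00 × 0.6947/0.8572 = 6.5 m s⁻¹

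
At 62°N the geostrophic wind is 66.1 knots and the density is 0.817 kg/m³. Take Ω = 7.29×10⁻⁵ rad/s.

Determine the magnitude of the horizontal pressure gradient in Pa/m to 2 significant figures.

Coriolis parameter at 62°N:
f = 2Ω sin φ = 2 × 7.29×10⁻⁵ × sin 62° = 1.29×10⁻⁴ s⁻¹
Wind speed in SI: 66.1 knots = 34.0 m/s
Geostrophic balance rearranged: |∂P/∂n| = f ρ V_g
|∂P/∂n| = 1.29×10⁻⁴ × 0.817 × 34.0 = 3.58×10⁻³ Pa/m

3.6×10⁻³ Pa/m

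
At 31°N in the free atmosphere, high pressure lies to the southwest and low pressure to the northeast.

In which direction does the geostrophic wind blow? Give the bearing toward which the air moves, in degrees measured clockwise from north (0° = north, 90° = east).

The pressure-gradient force points toward the northeast (bearing 045°).
Geostrophic balance: in the Northern Hemisphere the Coriolis force deflects motion to the right, so the geostrophic wind blows 90° to the right of the pressure-gradient force (low pressure on the left).
Rotating 045° by 90° clockwise gives 135° — the wind blows toward the southeast.

135°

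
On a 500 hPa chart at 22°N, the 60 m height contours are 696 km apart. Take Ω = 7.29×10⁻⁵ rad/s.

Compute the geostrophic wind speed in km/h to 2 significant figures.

56 km/h

Coriolis parameter at 22°N:
f = 2Ω sin φ = 2 × 7.29×10⁻⁵ × sin 22° = 5.46×10⁻⁵ s⁻¹
Height gradient: |∂Z/∂n| = 60 m / 696000 m = 8.62×10⁻⁵
On a pressure surface, geostrophic balance gives V_g = (g/f)|∂Z/∂n|:
V_g = 9.81 × 8.62×10⁻⁵ / 5.46×10⁻⁵ = 15.5 m/s
Converting: 15.5 m/s × 3.6 = 56 km/h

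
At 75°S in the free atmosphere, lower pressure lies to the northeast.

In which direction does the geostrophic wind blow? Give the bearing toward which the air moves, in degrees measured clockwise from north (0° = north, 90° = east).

315°

The pressure-gradient force points toward the northeast (bearing 045°).
Geostrophic balance: in the Southern Hemisphere the Coriolis force deflects motion to the left, so the geostrophic wind blows 90° to the left of the pressure-gradient force (low pressure on the right).
Rotating 045° by 90° counterclockwise gives 315° — the wind blows toward the northwest.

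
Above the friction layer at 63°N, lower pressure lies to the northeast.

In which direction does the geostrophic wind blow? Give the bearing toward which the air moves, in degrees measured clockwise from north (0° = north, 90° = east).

The pressure-gradient force points toward the northeast (bearing 045°).
Geostrophic balance: in the Northern Hemisphere the Coriolis force deflects motion to the right, so the geostrophic wind blows 90° to the right of the pressure-gradient force (low pressure on the left).
Rotating 045° by 90° clockwise gives 135° — the wind blows toward the southeast.

135°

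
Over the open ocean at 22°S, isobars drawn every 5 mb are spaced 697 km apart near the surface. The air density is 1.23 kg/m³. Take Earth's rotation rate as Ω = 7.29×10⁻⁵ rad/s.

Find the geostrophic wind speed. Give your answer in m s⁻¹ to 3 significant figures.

Coriolis parameter at 22°S:
f = 2Ω sin φ = 2 × 7.29×10⁻⁵ × sin 22° = 5.46×10⁻⁵ s⁻¹
Pressure gradient: |∂P/∂n| = 500 Pa / 697000 m = 7.17×10⁻⁴ Pa/m
Geostrophic balance (pressure-gradient force = Coriolis force):
V_g = (1/(fρ)) |∂P/∂n| = 7.17×10⁻⁴ / (5.46×10⁻⁵ × 1.23) = 10.7 m/s

10.7 m s⁻¹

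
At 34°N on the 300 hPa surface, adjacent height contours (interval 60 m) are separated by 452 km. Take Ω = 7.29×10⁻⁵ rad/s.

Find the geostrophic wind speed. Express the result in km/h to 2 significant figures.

57 km/h

Coriolis parameter at 34°N:
f = 2Ω sin φ = 2 × 7.29×10⁻⁵ × sin 34° = 8.15×10⁻⁵ s⁻¹
Height gradient: |∂Z/∂n| = 60 m / 452000 m = 1.33×10⁻⁴
On a pressure surface, geostrophic balance gives V_g = (g/f)|∂Z/∂n|:
V_g = 9.81 × 1.33×10⁻⁴ / 8.15×10⁻⁵ = 16.0 m/s
Converting: 16.0 m/s × 3.6 = 57 km/h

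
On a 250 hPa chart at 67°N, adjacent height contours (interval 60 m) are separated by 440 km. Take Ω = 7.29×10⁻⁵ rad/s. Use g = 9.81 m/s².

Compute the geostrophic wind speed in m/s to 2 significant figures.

Coriolis parameter at 67°N:
f = 2Ω sin φ = 2 × 7.29×10⁻⁵ × sin 67° = 1.34×10⁻⁴ s⁻¹
Height gradient: |∂Z/∂n| = 60 m / 440000 m = 1.36×10⁻⁴
On a pressure surface, geostrophic balance gives V_g = (g/f)|∂Z/∂n|:
V_g = 9.81 × 1.36×10⁻⁴ / 1.34×10⁻⁴ = 9.97 m/s

10.0 m/s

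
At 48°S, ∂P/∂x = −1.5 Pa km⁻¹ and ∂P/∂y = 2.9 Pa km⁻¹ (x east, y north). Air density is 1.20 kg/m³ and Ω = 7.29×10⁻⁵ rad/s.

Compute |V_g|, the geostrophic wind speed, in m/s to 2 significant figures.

Coriolis parameter at 48°S:
f = 2Ω sin φ = 2 × 7.29×10⁻⁵ × sin 48° = 1.08×10⁻⁴ s⁻¹
In the Southern Hemisphere f is negative: f = −1.08×10⁻⁴ s⁻¹.
Component geostrophic relations (x east, y north):
u_g = −(1/(fρ)) ∂P/∂y,  v_g = (1/(fρ)) ∂P/∂x
u_g = −(2.9×10⁻³)/(−1.08×10⁻⁴ × 1.20) = 22.3 m/s;  v_g = (−1.5×10⁻³)/(−1.08×10⁻⁴ × 1.20) = 11.5 m/s
|V_g| = √(u_g² + v_g²) = 25.1 m/s

25 m/s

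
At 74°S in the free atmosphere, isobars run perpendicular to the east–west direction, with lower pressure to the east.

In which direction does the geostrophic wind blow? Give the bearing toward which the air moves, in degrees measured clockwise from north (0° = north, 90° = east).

000°

The pressure-gradient force points toward the east (bearing 090°).
Geostrophic balance: in the Southern Hemisphere the Coriolis force deflects motion to the left, so the geostrophic wind blows 90° to the left of the pressure-gradient force (low pressure on the right).
Rotating 090° by 90° counterclockwise gives 000° — the wind blows toward the north.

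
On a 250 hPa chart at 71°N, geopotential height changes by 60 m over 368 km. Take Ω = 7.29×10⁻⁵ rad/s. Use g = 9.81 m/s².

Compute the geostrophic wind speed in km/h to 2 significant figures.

42 km/h

Coriolis parameter at 71°N:
f = 2Ω sin φ = 2 × 7.29×10⁻⁵ × sin 71° = 1.38×10⁻⁴ s⁻¹
Height gradient: |∂Z/∂n| = 60 m / 368000 m = 1.63×10⁻⁴
On a pressure surface, geostrophic balance gives V_g = (g/f)|∂Z/∂n|:
V_g = 9.81 × 1.63×10⁻⁴ / 1.38×10⁻⁴ = 11.6 m/s
Converting: 11.6 m/s × 3.6 = 42 km/h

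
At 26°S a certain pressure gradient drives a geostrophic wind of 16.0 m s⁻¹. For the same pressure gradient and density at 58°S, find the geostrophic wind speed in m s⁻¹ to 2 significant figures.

With the same pressure gradient and density, V_g ∝ 1/f ∝ 1/sin φ.
V₂ = V₁ · sin φ₁ / sin φ₂ = 16.0 × sin 26° / sin 58°
V₂ = 16.0 × 0.4384/0.8480 = 8.3 m s⁻¹

8.3 m s⁻¹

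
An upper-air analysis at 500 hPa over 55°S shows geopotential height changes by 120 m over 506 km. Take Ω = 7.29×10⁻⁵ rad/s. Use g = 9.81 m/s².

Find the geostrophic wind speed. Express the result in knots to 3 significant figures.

37.9 knots

Coriolis parameter at 55°S:
f = 2Ω sin φ = 2 × 7.29×10⁻⁵ × sin 55° = 1.19×10⁻⁴ s⁻¹
Height gradient: |∂Z/∂n| = 120 m / 506000 m = 2.37×10⁻⁴
On a pressure surface, geostrophic balance gives V_g = (g/f)|∂Z/∂n|:
V_g = 9.81 × 2.37×10⁻⁴ / 1.19×10⁻⁴ = 19.5 m/s
Converting: 19.5 m/s × 1.944 = 37.9 knots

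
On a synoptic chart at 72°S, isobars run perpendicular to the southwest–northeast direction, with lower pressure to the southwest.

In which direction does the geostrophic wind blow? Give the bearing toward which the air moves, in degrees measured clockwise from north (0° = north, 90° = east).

135°

The pressure-gradient force points toward the southwest (bearing 225°).
Geostrophic balance: in the Southern Hemisphere the Coriolis force deflects motion to the left, so the geostrophic wind blows 90° to the left of the pressure-gradient force (low pressure on the right).
Rotating 225° by 90° counterclockwise gives 135° — the wind blows toward the southeast.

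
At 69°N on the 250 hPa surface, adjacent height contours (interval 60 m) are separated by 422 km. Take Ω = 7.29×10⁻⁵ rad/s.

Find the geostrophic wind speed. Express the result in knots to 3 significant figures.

19.9 knots

Coriolis parameter at 69°N:
f = 2Ω sin φ = 2 × 7.29×10⁻⁵ × sin 69° = 1.36×10⁻⁴ s⁻¹
Height gradient: |∂Z/∂n| = 60 m / 422000 m = 1.42×10⁻⁴
On a pressure surface, geostrophic balance gives V_g = (g/f)|∂Z/∂n|:
V_g = 9.81 × 1.42×10⁻⁴ / 1.36×10⁻⁴ = 10.2 m/s
Converting: 10.2 m/s × 1.944 = 19.9 knots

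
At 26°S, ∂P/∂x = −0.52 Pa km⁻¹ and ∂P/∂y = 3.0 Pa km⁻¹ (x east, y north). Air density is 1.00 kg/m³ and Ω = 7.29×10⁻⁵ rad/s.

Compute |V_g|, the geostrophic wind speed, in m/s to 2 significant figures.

48 m/s

Coriolis parameter at 26°S:
f = 2Ω sin φ = 2 × 7.29×10⁻⁵ × sin 26° = 6.39×10⁻⁵ s⁻¹
In the Southern Hemisphere f is negative: f = −6.39×10⁻⁵ s⁻¹.
Component geostrophic relations (x east, y north):
u_g = −(1/(fρ)) ∂P/∂y,  v_g = (1/(fρ)) ∂P/∂x
u_g = −(3.0×10⁻³)/(−6.39×10⁻⁵ × 1.00) = 46.9 m/s;  v_g = (−0.52×10⁻³)/(−6.39×10⁻⁵ × 1.00) = 8.14 m/s
|V_g| = √(u_g² + v_g²) = 47.6 m/s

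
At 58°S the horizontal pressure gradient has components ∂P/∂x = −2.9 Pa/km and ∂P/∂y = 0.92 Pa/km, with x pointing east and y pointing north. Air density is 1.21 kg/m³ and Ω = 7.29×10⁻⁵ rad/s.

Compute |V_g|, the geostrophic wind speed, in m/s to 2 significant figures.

20 m/s

Coriolis parameter at 58°S:
f = 2Ω sin φ = 2 × 7.29×10⁻⁵ × sin 58° = 1.24×10⁻⁴ s⁻¹
In the Southern Hemisphere f is negative: f = −1.24×10⁻⁴ s⁻¹.
Component geostrophic relations (x east, y north):
u_g = −(1/(fρ)) ∂P/∂y,  v_g = (1/(fρ)) ∂P/∂x
u_g = −(0.92×10⁻³)/(−1.24×10⁻⁴ × 1.21) = 6.15 m/s;  v_g = (−2.9×10⁻³)/(−1.24×10⁻⁴ × 1.21) = 19.4 m/s
|V_g| = √(u_g² + v_g²) = 20.3 m/s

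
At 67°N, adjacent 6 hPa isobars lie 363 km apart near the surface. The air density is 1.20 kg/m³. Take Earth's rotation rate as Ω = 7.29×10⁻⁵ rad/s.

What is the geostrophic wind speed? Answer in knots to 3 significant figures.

Coriolis parameter at 67°N:
f = 2Ω sin φ = 2 × 7.29×10⁻⁵ × sin 67° = 1.34×10⁻⁴ s⁻¹
Pressure gradient: |∂P/∂n| = 600 Pa / 363000 m = 1.65×10⁻³ Pa/m
Geostrophic balance (pressure-gradient force = Coriolis force):
V_g = (1/(fρ)) |∂P/∂n| = 1.65×10⁻³ / (1.34×10⁻⁴ × 1.20) = 10.3 m/s
Converting: 10.3 m/s × 1.944 = 19.9 knots

19.9 knots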